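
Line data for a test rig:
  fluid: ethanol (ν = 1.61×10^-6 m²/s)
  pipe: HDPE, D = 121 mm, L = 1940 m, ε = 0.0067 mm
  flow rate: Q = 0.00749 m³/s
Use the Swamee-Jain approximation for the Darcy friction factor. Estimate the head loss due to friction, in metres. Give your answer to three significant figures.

V = 4Q/(πD²) = 4·0.00749/(π·0.121²) = 0.6514 m/s
Re = VD/ν = 0.6514·0.121/1.61×10^-6 = 4.90×10^4 → turbulent
ε/D = 0.0067/121 = 5.54×10^-5
Swamee-Jain: f = 0.02108
h_f = f(L/D)V²/(2g) = 0.02108·(1940/0.121)·0.6514²/(2·9.81) = 7.310 m

h_f ≈ 7.31 m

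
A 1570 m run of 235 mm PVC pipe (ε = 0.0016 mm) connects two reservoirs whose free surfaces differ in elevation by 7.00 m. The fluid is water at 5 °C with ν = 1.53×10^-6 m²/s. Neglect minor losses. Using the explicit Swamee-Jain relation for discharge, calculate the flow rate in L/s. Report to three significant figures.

Swamee-Jain (Type II): Q = -0.965·√(gD⁵h_f/L)·ln[ε/(3.7D) + √(3.17ν²L/(gD³h_f))]
√(gD⁵h_f/L) = √(9.81·0.235⁵·7.00/1570) = 0.005599
ε/(3.7D) = 1.84×10^-6; √(3.17ν²L/(gD³h_f)) = 1.14×10^-4
Q = -0.965·0.005599·ln(1.162×10^-4) = 0.04895 m³/s
Check: V = 1.13 m/s, Re = 1.73×10^5, f = 0.01603, h_f = 6.95 m ≈ 7.00 m ✓

Q ≈ 49.0 L/s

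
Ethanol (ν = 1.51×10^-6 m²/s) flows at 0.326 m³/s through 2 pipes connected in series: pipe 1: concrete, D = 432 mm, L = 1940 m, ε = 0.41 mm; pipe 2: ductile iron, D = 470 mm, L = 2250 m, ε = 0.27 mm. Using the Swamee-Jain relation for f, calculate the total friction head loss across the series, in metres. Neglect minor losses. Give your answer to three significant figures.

Pipe 1: V = 2.224 m/s, Re = 6.36×10^5, ε/D = 9.49×10^-4, f = 0.01999, h_1 = f(L/D)V²/2g = 22.63 m
Pipe 2: V = 1.879 m/s, Re = 5.85×10^5, ε/D = 5.74×10^-4, f = 0.01810, h_2 = f(L/D)V²/2g = 15.60 m
Series → Q common, losses add: H = Σh = 38.23 m

H ≈ 38.2 m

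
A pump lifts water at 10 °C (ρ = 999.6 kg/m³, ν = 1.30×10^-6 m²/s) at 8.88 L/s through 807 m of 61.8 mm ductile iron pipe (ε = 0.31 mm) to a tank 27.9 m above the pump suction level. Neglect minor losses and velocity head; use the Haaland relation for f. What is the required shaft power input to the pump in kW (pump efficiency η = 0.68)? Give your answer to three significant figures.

P_shaft ≈ 26.8 kW

V = 4Q/(πD²) = 2.960 m/s; Re = 1.41×10^5; ε/D = 0.00502; f = 0.03107
h_f = f(L/D)V²/2g = 181.2 m
Total head H = z + h_f = 27.9 + 181.2 = 209.1 m
P_hyd = ρgQH = 999.6·9.81·0.00888·209.1 = 18.21 kW
P_shaft = P_hyd/η = 18.21/0.68 = 26.78 kW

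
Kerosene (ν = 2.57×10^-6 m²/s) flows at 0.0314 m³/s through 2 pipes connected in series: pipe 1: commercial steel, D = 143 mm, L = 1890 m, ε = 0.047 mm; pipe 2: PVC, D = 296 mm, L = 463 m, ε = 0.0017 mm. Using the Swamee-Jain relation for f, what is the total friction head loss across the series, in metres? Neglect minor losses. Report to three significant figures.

H ≈ 50.3 m

Pipe 1: V = 1.955 m/s, Re = 1.09×10^5, ε/D = 3.29×10^-4, f = 0.01940, h_1 = f(L/D)V²/2g = 49.95 m
Pipe 2: V = 0.4563 m/s, Re = 5.26×10^4, ε/D = 5.74×10^-6, f = 0.02055, h_2 = f(L/D)V²/2g = 0.3412 m
Series → Q common, losses add: H = Σh = 50.29 m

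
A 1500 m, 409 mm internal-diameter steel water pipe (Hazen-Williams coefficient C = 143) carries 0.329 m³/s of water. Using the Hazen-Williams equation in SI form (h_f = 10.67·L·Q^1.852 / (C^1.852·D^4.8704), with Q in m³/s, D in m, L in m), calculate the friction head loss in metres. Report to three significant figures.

h_f = 10.67·1500·0.329^1.852 / (143^1.852·0.409^4.8704) = 16.20 m

h_f ≈ 16.2 m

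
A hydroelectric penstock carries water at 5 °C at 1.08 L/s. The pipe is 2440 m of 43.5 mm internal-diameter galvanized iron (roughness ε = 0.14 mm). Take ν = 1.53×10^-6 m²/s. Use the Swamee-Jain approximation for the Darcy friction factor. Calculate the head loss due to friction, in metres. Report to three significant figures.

h_f ≈ 48.5 m

V = 4Q/(πD²) = 4·0.00108/(π·0.0435²) = 0.7267 m/s
Re = VD/ν = 0.7267·0.0435/1.53×10^-6 = 2.07×10^4 → turbulent
ε/D = 0.14/43.5 = 0.00322
Swamee-Jain: f = 0.03211
h_f = f(L/D)V²/(2g) = 0.03211·(2440/0.0435)·0.7267²/(2·9.81) = 48.47 m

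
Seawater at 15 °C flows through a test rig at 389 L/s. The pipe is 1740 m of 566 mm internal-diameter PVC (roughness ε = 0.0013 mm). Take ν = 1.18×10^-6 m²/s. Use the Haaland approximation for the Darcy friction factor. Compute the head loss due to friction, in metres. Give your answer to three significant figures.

V = 4Q/(πD²) = 4·0.389/(π·0.566²) = 1.546 m/s
Re = VD/ν = 1.546·0.566/1.18×10^-6 = 7.42×10^5 → turbulent
ε/D = 0.0013/566 = 2.30×10^-6
Haaland: f = 0.01222
h_f = f(L/D)V²/(2g) = 0.01222·(1740/0.566)·1.546²/(2·9.81) = 4.577 m

h_f ≈ 4.58 m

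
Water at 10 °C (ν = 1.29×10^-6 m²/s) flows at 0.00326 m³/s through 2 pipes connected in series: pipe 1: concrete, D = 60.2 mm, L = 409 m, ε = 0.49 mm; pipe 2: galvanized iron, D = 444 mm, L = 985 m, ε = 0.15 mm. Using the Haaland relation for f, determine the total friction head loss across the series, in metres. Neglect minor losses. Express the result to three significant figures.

H ≈ 16.6 m

Pipe 1: V = 1.145 m/s, Re = 5.34×10^4, ε/D = 0.00814, f = 0.03663, h_1 = f(L/D)V²/2g = 16.64 m
Pipe 2: V = 0.02106 m/s, Re = 7250, ε/D = 3.38×10^-4, f = 0.03414, h_2 = f(L/D)V²/2g = 0.001712 m
Series → Q common, losses add: H = Σh = 16.64 m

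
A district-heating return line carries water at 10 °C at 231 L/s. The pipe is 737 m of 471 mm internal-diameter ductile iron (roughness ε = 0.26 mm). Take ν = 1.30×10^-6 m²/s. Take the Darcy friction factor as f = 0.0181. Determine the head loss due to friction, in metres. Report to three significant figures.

h_f ≈ 2.54 m

V = 4Q/(πD²) = 4·0.231/(π·0.471²) = 1.326 m/s
h_f = f(L/D)V²/(2g) = 0.01810·(737/0.471)·1.326²/(2·9.81) = 2.537 m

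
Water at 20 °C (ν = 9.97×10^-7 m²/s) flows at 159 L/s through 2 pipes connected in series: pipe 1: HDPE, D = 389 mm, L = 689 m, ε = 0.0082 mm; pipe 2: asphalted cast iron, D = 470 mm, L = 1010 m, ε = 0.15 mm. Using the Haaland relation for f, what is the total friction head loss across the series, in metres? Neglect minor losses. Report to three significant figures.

H ≈ 3.65 m

Pipe 1: V = 1.338 m/s, Re = 5.22×10^5, ε/D = 2.11×10^-5, f = 0.01322, h_1 = f(L/D)V²/2g = 2.136 m
Pipe 2: V = 0.9165 m/s, Re = 4.32×10^5, ε/D = 3.19×10^-4, f = 0.01646, h_2 = f(L/D)V²/2g = 1.514 m
Series → Q common, losses add: H = Σh = 3.650 m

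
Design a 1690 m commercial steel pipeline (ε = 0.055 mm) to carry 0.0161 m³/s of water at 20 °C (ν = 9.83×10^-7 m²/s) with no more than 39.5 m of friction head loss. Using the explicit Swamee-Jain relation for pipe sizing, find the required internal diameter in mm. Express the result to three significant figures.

Swamee-Jain (Type III): D = 0.66·[ε^1.25·(LQ²/(gh_f))^4.75 + ν·Q^9.4·(L/(gh_f))^5.2]^0.04
LQ²/(gh_f) = 0.001131; L/(gh_f) = 4.361
Term 1 = ε^1.25·(…)^4.75 = 4.77×10^-20; Term 2 = ν·Q^9.4·(…)^5.2 = 2.90×10^-20
D = 0.66·(4.77×10^-20 + 2.90×10^-20)^0.04 = 0.1135 m = 113 mm
Check: V = 1.59 m/s, Re = 1.84×10^5, f = 0.01900, h_f = 36.5 m ≈ 39.5 m ✓

D ≈ 113 mm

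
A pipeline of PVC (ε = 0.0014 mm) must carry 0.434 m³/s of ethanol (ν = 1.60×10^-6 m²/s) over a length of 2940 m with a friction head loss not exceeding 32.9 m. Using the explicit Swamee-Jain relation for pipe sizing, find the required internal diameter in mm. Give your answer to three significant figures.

Swamee-Jain (Type III): D = 0.66·[ε^1.25·(LQ²/(gh_f))^4.75 + ν·Q^9.4·(L/(gh_f))^5.2]^0.04
LQ²/(gh_f) = 1.716; L/(gh_f) = 9.109
Term 1 = ε^1.25·(…)^4.75 = 6.26×10^-7; Term 2 = ν·Q^9.4·(…)^5.2 = 6.11×10^-5
D = 0.66·(6.26×10^-7 + 6.11×10^-5)^0.04 = 0.4479 m = 448 mm
Check: V = 2.75 m/s, Re = 7.71×10^5, f = 0.01220, h_f = 31.0 m ≈ 32.9 m ✓

D ≈ 448 mm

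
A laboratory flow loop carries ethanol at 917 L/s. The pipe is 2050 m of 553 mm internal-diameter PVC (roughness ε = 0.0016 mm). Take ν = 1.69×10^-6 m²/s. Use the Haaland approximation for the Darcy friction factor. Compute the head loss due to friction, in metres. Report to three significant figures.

h_f ≈ 30.9 m

V = 4Q/(πD²) = 4·0.917/(π·0.553²) = 3.818 m/s
Re = VD/ν = 3.818·0.553/1.69×10^-6 = 1.25×10^6 → turbulent
ε/D = 0.0016/553 = 2.89×10^-6
Haaland: f = 0.01122
h_f = f(L/D)V²/(2g) = 0.01122·(2050/0.553)·3.818²/(2·9.81) = 30.90 m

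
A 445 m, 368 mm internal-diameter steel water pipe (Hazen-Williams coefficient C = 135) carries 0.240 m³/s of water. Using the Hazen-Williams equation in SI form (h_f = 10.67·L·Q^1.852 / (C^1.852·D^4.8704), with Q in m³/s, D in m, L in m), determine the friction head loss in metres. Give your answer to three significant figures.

h_f = 10.67·445·0.240^1.852 / (135^1.852·0.368^4.8704) = 4.986 m

h_f ≈ 4.99 m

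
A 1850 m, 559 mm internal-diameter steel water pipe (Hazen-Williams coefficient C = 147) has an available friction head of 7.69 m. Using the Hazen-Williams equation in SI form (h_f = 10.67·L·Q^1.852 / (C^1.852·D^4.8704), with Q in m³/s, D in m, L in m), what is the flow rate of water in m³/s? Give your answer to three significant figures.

Rearranging: Q = [h_f·C^1.852·D^4.8704 / (10.67·L)]^(1/1.852)
Q = [7.69·147^1.852·0.559^4.8704 / (10.67·1850)]^0.540 = 0.4593 m³/s

Q ≈ 0.459 m³/s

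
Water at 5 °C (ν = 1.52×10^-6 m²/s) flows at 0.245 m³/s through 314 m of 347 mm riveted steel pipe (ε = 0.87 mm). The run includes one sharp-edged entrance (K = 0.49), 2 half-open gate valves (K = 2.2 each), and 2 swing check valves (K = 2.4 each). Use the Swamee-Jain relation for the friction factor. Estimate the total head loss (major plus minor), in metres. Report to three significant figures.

V = 4Q/(πD²) = 2.591 m/s; V²/2g = 0.3421 m
Re = 5.91×10^5, ε/D = 0.00251 → f = 0.02526 (Swamee-Jain)
Major: h_f = f(L/D)·V²/2g = 0.02526·904.9·0.3421 = 7.818 m
Minor: ΣK = 9.69; h_m = ΣK·V²/2g = 3.315 m
Total H_L = 7.818 + 3.315 = 11.13 m

H_L ≈ 11.1 m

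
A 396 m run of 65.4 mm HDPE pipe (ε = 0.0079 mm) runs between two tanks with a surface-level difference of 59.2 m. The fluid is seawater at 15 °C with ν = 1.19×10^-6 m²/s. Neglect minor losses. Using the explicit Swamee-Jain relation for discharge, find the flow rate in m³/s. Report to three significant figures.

Q ≈ 0.0114 m³/s

Swamee-Jain (Type II): Q = -0.965·√(gD⁵h_f/L)·ln[ε/(3.7D) + √(3.17ν²L/(gD³h_f))]
√(gD⁵h_f/L) = √(9.81·0.0654⁵·59.2/396) = 0.001325
ε/(3.7D) = 3.26×10^-5; √(3.17ν²L/(gD³h_f)) = 1.05×10^-4
Q = -0.965·0.001325·ln(1.373×10^-4) = 0.01137 m³/s
Check: V = 3.38 m/s, Re = 1.86×10^5, f = 0.01674, h_f = 59.2 m ≈ 59.2 m ✓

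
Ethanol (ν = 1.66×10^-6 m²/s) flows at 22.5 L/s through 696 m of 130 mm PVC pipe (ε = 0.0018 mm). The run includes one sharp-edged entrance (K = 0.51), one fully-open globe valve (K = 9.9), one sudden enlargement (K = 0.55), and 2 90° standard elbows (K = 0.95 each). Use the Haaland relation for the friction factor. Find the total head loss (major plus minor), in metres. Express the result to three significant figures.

V = 4Q/(πD²) = 1.695 m/s; V²/2g = 0.1465 m
Re = 1.33×10^5, ε/D = 1.38×10^-5 → f = 0.01688 (Haaland)
Major: h_f = f(L/D)·V²/2g = 0.01688·5354·0.1465 = 13.23 m
Minor: ΣK = 12.9; h_m = ΣK·V²/2g = 1.883 m
Total H_L = 13.23 + 1.883 = 15.12 m

H_L ≈ 15.1 m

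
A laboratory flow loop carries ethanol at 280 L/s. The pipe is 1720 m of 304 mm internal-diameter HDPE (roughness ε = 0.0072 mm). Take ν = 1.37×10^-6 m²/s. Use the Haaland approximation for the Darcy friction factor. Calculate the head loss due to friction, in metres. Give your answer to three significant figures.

h_f ≈ 52.8 m

V = 4Q/(πD²) = 4·0.280/(π·0.304²) = 3.858 m/s
Re = VD/ν = 3.858·0.304/1.37×10^-6 = 8.56×10^5 → turbulent
ε/D = 0.0072/304 = 2.37×10^-5
Haaland: f = 0.01230
h_f = f(L/D)V²/(2g) = 0.01230·(1720/0.304)·3.858²/(2·9.81) = 52.77 m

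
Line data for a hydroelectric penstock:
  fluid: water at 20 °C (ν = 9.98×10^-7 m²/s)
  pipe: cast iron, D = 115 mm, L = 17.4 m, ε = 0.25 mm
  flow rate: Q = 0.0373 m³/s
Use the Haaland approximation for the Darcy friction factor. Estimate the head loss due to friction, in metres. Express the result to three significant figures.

V = 4Q/(πD²) = 4·0.0373/(π·0.115²) = 3.591 m/s
Re = VD/ν = 3.591·0.115/9.98×10^-7 = 4.14×10^5 → turbulent
ε/D = 0.25/115 = 0.00217
Haaland: f = 0.02436
h_f = f(L/D)V²/(2g) = 0.02436·(17.4/0.115)·3.591²/(2·9.81) = 2.423 m

h_f ≈ 2.42 m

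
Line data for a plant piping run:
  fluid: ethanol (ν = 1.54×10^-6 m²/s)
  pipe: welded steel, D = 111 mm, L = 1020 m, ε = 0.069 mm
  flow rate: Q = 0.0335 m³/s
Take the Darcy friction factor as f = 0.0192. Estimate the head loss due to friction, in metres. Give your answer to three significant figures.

V = 4Q/(πD²) = 4·0.0335/(π·0.111²) = 3.462 m/s
h_f = f(L/D)V²/(2g) = 0.01920·(1020/0.111)·3.462²/(2·9.81) = 107.8 m

h_f ≈ 108 m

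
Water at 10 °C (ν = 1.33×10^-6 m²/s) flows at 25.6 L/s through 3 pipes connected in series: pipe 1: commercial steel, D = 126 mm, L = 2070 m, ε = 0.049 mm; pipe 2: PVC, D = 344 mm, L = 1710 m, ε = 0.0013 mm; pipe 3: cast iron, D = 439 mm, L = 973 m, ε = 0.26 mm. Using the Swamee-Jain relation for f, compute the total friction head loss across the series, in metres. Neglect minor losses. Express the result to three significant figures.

Pipe 1: V = 2.053 m/s, Re = 1.95×10^5, ε/D = 3.89×10^-4, f = 0.01837, h_1 = f(L/D)V²/2g = 64.85 m
Pipe 2: V = 0.2754 m/s, Re = 7.12×10^4, ε/D = 3.78×10^-6, f = 0.01922, h_2 = f(L/D)V²/2g = 0.3694 m
Pipe 3: V = 0.1691 m/s, Re = 5.58×10^4, ε/D = 5.92×10^-4, f = 0.02253, h_3 = f(L/D)V²/2g = 0.07281 m
Series → Q common, losses add: H = Σh = 65.30 m

H ≈ 65.3 m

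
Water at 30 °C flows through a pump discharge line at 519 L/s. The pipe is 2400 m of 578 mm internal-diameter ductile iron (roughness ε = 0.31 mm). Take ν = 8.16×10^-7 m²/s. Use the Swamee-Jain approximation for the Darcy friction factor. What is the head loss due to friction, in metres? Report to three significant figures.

h_f ≈ 14.4 m

V = 4Q/(πD²) = 4·0.519/(π·0.578²) = 1.978 m/s
Re = VD/ν = 1.978·0.578/8.16×10^-7 = 1.40×10^6 → turbulent
ε/D = 0.31/578 = 5.36×10^-4
Swamee-Jain: f = 0.01740
h_f = f(L/D)V²/(2g) = 0.01740·(2400/0.578)·1.978²/(2·9.81) = 14.40 m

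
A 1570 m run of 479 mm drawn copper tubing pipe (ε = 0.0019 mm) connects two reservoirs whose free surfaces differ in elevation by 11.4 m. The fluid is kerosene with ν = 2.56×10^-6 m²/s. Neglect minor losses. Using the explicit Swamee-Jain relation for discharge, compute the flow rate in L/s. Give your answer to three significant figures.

Swamee-Jain (Type II): Q = -0.965·√(gD⁵h_f/L)·ln[ε/(3.7D) + √(3.17ν²L/(gD³h_f))]
√(gD⁵h_f/L) = √(9.81·0.479⁵·11.4/1570) = 0.04238
ε/(3.7D) = 1.07×10^-6; √(3.17ν²L/(gD³h_f)) = 5.15×10^-5
Q = -0.965·0.04238·ln(5.259×10^-5) = 0.4030 m³/s
Check: V = 2.24 m/s, Re = 4.18×10^5, f = 0.01358, h_f = 11.3 m ≈ 11.4 m ✓

Q ≈ 403 L/s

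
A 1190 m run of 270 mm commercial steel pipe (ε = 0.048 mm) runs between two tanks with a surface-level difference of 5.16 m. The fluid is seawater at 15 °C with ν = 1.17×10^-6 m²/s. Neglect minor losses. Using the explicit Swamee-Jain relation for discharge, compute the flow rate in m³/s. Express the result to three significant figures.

Swamee-Jain (Type II): Q = -0.965·√(gD⁵h_f/L)·ln[ε/(3.7D) + √(3.17ν²L/(gD³h_f))]
√(gD⁵h_f/L) = √(9.81·0.270⁵·5.16/1190) = 0.007813
ε/(3.7D) = 4.80×10^-5; √(3.17ν²L/(gD³h_f)) = 7.20×10^-5
Q = -0.965·0.007813·ln(1.200×10^-4) = 0.06806 m³/s
Check: V = 1.19 m/s, Re = 2.74×10^5, f = 0.01630, h_f = 5.17 m ≈ 5.16 m ✓

Q ≈ 0.0681 m³/s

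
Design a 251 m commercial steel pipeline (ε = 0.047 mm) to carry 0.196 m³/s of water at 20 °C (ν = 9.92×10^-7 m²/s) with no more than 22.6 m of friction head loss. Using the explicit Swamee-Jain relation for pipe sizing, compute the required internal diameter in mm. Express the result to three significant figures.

Swamee-Jain (Type III): D = 0.66·[ε^1.25·(LQ²/(gh_f))^4.75 + ν·Q^9.4·(L/(gh_f))^5.2]^0.04
LQ²/(gh_f) = 0.04349; L/(gh_f) = 1.132
Term 1 = ε^1.25·(…)^4.75 = 1.33×10^-12; Term 2 = ν·Q^9.4·(…)^5.2 = 4.21×10^-13
D = 0.66·(1.33×10^-12 + 4.21×10^-13)^0.04 = 0.2235 m = 223 mm
Check: V = 5.00 m/s, Re = 1.13×10^6, f = 0.01479, h_f = 21.1 m ≈ 22.6 m ✓

D ≈ 223 mm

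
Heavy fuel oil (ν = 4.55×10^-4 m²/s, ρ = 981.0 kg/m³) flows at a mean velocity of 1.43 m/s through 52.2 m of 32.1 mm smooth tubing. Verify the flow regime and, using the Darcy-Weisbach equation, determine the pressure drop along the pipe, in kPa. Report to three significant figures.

Re = VD/ν = 1.43·0.03210/4.55×10^-4 = 101 → laminar (Re < 2300)
f = 64/Re = 0.6344
h_f = f(L/D)V²/(2g) = 0.6344·(52.2/0.03210)·1.43²/(2·9.81) = 107.5 m
Δp = ρg·h_f = 981.0·9.81·107.5 = 1035 kPa

Δp ≈ 1030 kPa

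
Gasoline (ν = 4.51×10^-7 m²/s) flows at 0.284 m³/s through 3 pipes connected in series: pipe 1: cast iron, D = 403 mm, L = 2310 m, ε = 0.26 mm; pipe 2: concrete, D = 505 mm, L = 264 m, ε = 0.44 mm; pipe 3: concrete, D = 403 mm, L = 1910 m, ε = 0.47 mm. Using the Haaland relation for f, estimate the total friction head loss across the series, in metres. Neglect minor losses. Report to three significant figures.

Pipe 1: V = 2.226 m/s, Re = 1.99×10^6, ε/D = 6.45×10^-4, f = 0.01792, h_1 = f(L/D)V²/2g = 25.95 m
Pipe 2: V = 1.418 m/s, Re = 1.59×10^6, ε/D = 8.71×10^-4, f = 0.01922, h_2 = f(L/D)V²/2g = 1.029 m
Pipe 3: V = 2.226 m/s, Re = 1.99×10^6, ε/D = 0.00117, f = 0.02055, h_3 = f(L/D)V²/2g = 24.61 m
Series → Q common, losses add: H = Σh = 51.59 m

H ≈ 51.6 m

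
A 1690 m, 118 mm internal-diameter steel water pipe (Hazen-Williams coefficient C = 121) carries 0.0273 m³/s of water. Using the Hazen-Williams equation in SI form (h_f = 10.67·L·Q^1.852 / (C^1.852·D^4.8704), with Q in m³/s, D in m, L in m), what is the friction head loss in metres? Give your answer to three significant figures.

h_f = 10.67·1690·0.0273^1.852 / (121^1.852·0.118^4.8704) = 105.4 m

h_f ≈ 105 m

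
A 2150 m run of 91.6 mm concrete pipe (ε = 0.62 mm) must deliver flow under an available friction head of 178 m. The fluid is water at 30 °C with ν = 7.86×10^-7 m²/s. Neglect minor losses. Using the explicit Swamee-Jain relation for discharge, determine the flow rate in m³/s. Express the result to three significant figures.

Swamee-Jain (Type II): Q = -0.965·√(gD⁵h_f/L)·ln[ε/(3.7D) + √(3.17ν²L/(gD³h_f))]
√(gD⁵h_f/L) = √(9.81·0.0916⁵·178/2150) = 0.002289
ε/(3.7D) = 0.00183; √(3.17ν²L/(gD³h_f)) = 5.60×10^-5
Q = -0.965·0.002289·ln(0.001885) = 0.01386 m³/s
Check: V = 2.10 m/s, Re = 2.45×10^5, f = 0.03382, h_f = 179 m ≈ 178 m ✓

Q ≈ 0.0139 m³/s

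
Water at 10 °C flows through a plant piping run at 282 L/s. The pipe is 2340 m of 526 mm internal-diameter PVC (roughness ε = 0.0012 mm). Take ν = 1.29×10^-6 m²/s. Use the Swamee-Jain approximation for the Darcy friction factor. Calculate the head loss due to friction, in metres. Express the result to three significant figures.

h_f ≈ 4.96 m

V = 4Q/(πD²) = 4·0.282/(π·0.526²) = 1.298 m/s
Re = VD/ν = 1.298·0.526/1.29×10^-6 = 5.29×10^5 → turbulent
ε/D = 0.0012/526 = 2.28×10^-6
Swamee-Jain: f = 0.01300
h_f = f(L/D)V²/(2g) = 0.01300·(2340/0.526)·1.298²/(2·9.81) = 4.963 m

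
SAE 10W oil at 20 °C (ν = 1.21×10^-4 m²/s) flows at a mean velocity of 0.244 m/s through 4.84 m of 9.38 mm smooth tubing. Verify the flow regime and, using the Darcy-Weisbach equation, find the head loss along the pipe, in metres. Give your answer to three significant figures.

Re = VD/ν = 0.244·0.009380/1.21×10^-4 = 18.9 → laminar (Re < 2300)
f = 64/Re = 3.384
h_f = f(L/D)V²/(2g) = 3.384·(4.84/0.009380)·0.244²/(2·9.81) = 5.298 m

h_f ≈ 5.30 m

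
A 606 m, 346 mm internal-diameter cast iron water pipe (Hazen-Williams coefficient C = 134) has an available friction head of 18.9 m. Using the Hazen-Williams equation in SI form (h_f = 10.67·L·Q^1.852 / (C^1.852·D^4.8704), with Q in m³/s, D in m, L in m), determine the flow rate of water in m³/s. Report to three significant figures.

Rearranging: Q = [h_f·C^1.852·D^4.8704 / (10.67·L)]^(1/1.852)
Q = [18.9·134^1.852·0.346^4.8704 / (10.67·606)]^0.540 = 0.3521 m³/s

Q ≈ 0.352 m³/s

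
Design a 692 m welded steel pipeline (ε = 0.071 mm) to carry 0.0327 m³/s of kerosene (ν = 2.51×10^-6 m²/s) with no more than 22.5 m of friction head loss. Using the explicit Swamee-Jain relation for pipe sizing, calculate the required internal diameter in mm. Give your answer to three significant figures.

Swamee-Jain (Type III): D = 0.66·[ε^1.25·(LQ²/(gh_f))^4.75 + ν·Q^9.4·(L/(gh_f))^5.2]^0.04
LQ²/(gh_f) = 0.003352; L/(gh_f) = 3.135
Term 1 = ε^1.25·(…)^4.75 = 1.15×10^-17; Term 2 = ν·Q^9.4·(…)^5.2 = 1.04×10^-17
D = 0.66·(1.15×10^-17 + 1.04×10^-17)^0.04 = 0.1423 m = 142 mm
Check: V = 2.06 m/s, Re = 1.17×10^5, f = 0.02003, h_f = 21.0 m ≈ 22.5 m ✓

D ≈ 142 mm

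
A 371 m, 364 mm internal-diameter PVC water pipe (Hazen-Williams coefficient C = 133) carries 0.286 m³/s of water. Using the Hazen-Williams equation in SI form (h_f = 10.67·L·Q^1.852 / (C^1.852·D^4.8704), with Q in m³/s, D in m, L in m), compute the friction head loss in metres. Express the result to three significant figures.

h_f = 10.67·371·0.286^1.852 / (133^1.852·0.364^4.8704) = 6.237 m

h_f ≈ 6.24 m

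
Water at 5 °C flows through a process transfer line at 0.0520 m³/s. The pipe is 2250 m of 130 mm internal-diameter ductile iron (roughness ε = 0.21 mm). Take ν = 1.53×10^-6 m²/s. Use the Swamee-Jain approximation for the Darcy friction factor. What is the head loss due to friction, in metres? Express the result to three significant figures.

h_f ≈ 310 m

V = 4Q/(πD²) = 4·0.0520/(π·0.130²) = 3.918 m/s
Re = VD/ν = 3.918·0.130/1.53×10^-6 = 3.33×10^5 → turbulent
ε/D = 0.21/130 = 0.00162
Swamee-Jain: f = 0.02292
h_f = f(L/D)V²/(2g) = 0.02292·(2250/0.130)·3.918²/(2·9.81) = 310.3 m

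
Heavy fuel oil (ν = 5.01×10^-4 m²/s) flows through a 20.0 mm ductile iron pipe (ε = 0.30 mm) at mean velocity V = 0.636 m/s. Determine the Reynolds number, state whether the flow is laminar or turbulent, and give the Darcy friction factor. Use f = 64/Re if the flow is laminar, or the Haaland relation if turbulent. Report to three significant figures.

Re ≈ 25.4; laminar; f = 64/Re ≈ 2.52

Re = VD/ν = 0.6360·0.0200/5.01×10^-4 = 25.4
Re < 2300 → laminar → f = 64/Re = 2.521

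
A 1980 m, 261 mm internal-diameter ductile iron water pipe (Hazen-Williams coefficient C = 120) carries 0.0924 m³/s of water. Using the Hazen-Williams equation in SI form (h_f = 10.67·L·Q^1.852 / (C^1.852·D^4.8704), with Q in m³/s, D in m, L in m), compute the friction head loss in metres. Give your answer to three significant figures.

h_f ≈ 25.1 m

h_f = 10.67·1980·0.0924^1.852 / (120^1.852·0.261^4.8704) = 25.11 m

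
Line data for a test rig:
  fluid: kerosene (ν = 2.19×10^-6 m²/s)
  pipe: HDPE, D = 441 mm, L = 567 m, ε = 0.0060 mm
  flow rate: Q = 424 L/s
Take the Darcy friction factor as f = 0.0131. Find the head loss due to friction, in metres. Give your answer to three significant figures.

V = 4Q/(πD²) = 4·0.424/(π·0.441²) = 2.776 m/s
h_f = f(L/D)V²/(2g) = 0.01310·(567/0.441)·2.776²/(2·9.81) = 6.615 m

h_f ≈ 6.61 m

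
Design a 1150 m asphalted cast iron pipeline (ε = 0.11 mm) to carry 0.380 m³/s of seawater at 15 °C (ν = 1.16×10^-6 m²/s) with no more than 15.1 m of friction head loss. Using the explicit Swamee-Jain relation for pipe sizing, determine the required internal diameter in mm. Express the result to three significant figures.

D ≈ 432 mm

Swamee-Jain (Type III): D = 0.66·[ε^1.25·(LQ²/(gh_f))^4.75 + ν·Q^9.4·(L/(gh_f))^5.2]^0.04
LQ²/(gh_f) = 1.121; L/(gh_f) = 7.763
Term 1 = ε^1.25·(…)^4.75 = 1.94×10^-5; Term 2 = ν·Q^9.4·(…)^5.2 = 5.53×10^-6
D = 0.66·(1.94×10^-5 + 5.53×10^-6)^0.04 = 0.4319 m = 432 mm
Check: V = 2.59 m/s, Re = 9.66×10^5, f = 0.01536, h_f = 14.0 m ≈ 15.1 m ✓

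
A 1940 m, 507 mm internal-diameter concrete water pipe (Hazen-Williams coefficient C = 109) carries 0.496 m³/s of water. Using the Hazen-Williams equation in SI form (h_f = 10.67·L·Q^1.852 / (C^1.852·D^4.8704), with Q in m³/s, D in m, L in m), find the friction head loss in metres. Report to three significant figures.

h_f = 10.67·1940·0.496^1.852 / (109^1.852·0.507^4.8704) = 26.03 m

h_f ≈ 26.0 m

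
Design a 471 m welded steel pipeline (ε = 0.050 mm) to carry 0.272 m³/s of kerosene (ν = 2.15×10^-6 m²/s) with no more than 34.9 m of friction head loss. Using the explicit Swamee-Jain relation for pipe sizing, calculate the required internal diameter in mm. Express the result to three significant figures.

Swamee-Jain (Type III): D = 0.66·[ε^1.25·(LQ²/(gh_f))^4.75 + ν·Q^9.4·(L/(gh_f))^5.2]^0.04
LQ²/(gh_f) = 0.1018; L/(gh_f) = 1.376
Term 1 = ε^1.25·(…)^4.75 = 8.13×10^-11; Term 2 = ν·Q^9.4·(…)^5.2 = 5.47×10^-11
D = 0.66·(8.13×10^-11 + 5.47×10^-11)^0.04 = 0.2660 m = 266 mm
Check: V = 4.89 m/s, Re = 6.06×10^5, f = 0.01515, h_f = 32.8 m ≈ 34.9 m ✓

D ≈ 266 mm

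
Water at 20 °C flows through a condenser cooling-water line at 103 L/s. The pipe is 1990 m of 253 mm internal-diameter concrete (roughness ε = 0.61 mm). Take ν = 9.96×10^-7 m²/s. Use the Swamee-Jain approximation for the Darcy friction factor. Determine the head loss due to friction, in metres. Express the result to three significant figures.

h_f ≈ 42.1 m

V = 4Q/(πD²) = 4·0.103/(π·0.253²) = 2.049 m/s
Re = VD/ν = 2.049·0.253/9.96×10^-7 = 5.20×10^5 → turbulent
ε/D = 0.61/253 = 0.00241
Swamee-Jain: f = 0.02505
h_f = f(L/D)V²/(2g) = 0.02505·(1990/0.253)·2.049²/(2·9.81) = 42.15 m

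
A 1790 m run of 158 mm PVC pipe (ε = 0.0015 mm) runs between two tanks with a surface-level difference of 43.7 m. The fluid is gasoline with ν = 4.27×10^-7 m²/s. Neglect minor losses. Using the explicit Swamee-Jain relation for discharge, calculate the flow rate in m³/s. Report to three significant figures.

Q ≈ 0.0492 m³/s

Swamee-Jain (Type II): Q = -0.965·√(gD⁵h_f/L)·ln[ε/(3.7D) + √(3.17ν²L/(gD³h_f))]
√(gD⁵h_f/L) = √(9.81·0.158⁵·43.7/1790) = 0.004856
ε/(3.7D) = 2.57×10^-6; √(3.17ν²L/(gD³h_f)) = 2.47×10^-5
Q = -0.965·0.004856·ln(2.730×10^-5) = 0.04925 m³/s
Check: V = 2.51 m/s, Re = 9.29×10^5, f = 0.01198, h_f = 43.6 m ≈ 43.7 m ✓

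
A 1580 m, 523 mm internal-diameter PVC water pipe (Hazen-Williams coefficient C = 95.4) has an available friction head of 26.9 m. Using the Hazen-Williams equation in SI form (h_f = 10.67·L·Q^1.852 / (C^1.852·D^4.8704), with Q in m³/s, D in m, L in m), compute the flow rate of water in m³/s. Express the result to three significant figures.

Q ≈ 0.536 m³/s

Rearranging: Q = [h_f·C^1.852·D^4.8704 / (10.67·L)]^(1/1.852)
Q = [26.9·95.4^1.852·0.523^4.8704 / (10.67·1580)]^0.540 = 0.5358 m³/s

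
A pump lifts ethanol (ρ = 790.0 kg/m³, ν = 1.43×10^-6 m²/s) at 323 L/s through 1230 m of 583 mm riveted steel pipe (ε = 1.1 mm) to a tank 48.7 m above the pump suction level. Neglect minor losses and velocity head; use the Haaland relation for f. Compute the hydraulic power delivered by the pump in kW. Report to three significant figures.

V = 4Q/(πD²) = 1.210 m/s; Re = 4.93×10^5; ε/D = 0.00189; f = 0.02345
h_f = f(L/D)V²/2g = 3.691 m
Total head H = z + h_f = 48.7 + 3.691 = 52.39 m
P_hyd = ρgQH = 790.0·9.81·0.323·52.39 = 131.1 kW

P_hyd ≈ 131 kW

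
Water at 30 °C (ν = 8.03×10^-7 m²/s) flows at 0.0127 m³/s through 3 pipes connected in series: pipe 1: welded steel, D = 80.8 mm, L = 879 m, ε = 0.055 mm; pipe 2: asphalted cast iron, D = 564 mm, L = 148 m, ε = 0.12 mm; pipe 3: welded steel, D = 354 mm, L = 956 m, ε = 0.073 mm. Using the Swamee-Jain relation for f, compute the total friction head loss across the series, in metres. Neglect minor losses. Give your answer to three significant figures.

Pipe 1: V = 2.477 m/s, Re = 2.49×10^5, ε/D = 6.81×10^-4, f = 0.01952, h_1 = f(L/D)V²/2g = 66.39 m
Pipe 2: V = 0.05083 m/s, Re = 3.57×10^4, ε/D = 2.13×10^-4, f = 0.02314, h_2 = f(L/D)V²/2g = 7.996×10^-4 m
Pipe 3: V = 0.1290 m/s, Re = 5.69×10^4, ε/D = 2.06×10^-4, f = 0.02104, h_3 = f(L/D)V²/2g = 0.04822 m
Series → Q common, losses add: H = Σh = 66.44 m

H ≈ 66.4 m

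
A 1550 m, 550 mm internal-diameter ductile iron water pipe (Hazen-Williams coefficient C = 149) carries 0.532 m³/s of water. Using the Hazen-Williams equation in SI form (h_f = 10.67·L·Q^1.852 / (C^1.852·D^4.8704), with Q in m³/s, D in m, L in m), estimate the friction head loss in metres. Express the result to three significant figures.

h_f = 10.67·1550·0.532^1.852 / (149^1.852·0.550^4.8704) = 8.926 m

h_f ≈ 8.93 m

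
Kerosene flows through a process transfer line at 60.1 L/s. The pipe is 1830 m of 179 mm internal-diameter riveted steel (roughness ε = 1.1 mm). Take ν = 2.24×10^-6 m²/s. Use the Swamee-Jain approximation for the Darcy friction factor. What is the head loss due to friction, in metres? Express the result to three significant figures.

h_f ≈ 98.0 m

V = 4Q/(πD²) = 4·0.0601/(π·0.179²) = 2.388 m/s
Re = VD/ν = 2.388·0.179/2.24×10^-6 = 1.91×10^5 → turbulent
ε/D = 1.1/179 = 0.00615
Swamee-Jain: f = 0.03296
h_f = f(L/D)V²/(2g) = 0.03296·(1830/0.179)·2.388²/(2·9.81) = 97.97 m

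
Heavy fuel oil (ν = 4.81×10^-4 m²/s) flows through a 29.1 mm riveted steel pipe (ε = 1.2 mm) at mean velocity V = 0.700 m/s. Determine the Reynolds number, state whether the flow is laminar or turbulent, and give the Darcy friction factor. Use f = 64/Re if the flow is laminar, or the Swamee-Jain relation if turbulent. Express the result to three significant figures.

Re ≈ 42.3; laminar; f = 64/Re ≈ 1.51

Re = VD/ν = 0.7000·0.0291/4.81×10^-4 = 42.3
Re < 2300 → laminar → f = 64/Re = 1.511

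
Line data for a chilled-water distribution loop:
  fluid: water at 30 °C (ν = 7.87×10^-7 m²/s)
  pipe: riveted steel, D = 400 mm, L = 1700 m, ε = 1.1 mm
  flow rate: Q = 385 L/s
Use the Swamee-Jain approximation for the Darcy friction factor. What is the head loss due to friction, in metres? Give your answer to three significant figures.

V = 4Q/(πD²) = 4·0.385/(π·0.400²) = 3.064 m/s
Re = VD/ν = 3.064·0.400/7.87×10^-7 = 1.56×10^6 → turbulent
ε/D = 1.1/400 = 0.00275
Swamee-Jain: f = 0.02568
h_f = f(L/D)V²/(2g) = 0.02568·(1700/0.400)·3.064²/(2·9.81) = 52.22 m

h_f ≈ 52.2 m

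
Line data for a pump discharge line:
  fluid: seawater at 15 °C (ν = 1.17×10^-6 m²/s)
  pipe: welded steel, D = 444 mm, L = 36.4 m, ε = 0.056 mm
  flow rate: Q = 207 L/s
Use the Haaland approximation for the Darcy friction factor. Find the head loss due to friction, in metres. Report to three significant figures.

h_f ≈ 0.109 m

V = 4Q/(πD²) = 4·0.207/(π·0.444²) = 1.337 m/s
Re = VD/ν = 1.337·0.444/1.17×10^-6 = 5.07×10^5 → turbulent
ε/D = 0.056/444 = 1.26×10^-4
Haaland: f = 0.01453
h_f = f(L/D)V²/(2g) = 0.01453·(36.4/0.444)·1.337²/(2·9.81) = 0.1085 m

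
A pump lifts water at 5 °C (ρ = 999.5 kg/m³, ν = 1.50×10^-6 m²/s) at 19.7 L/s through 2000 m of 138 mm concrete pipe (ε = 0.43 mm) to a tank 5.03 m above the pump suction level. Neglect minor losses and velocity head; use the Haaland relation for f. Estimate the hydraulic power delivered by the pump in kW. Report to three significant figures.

P_hyd ≈ 7.77 kW

V = 4Q/(πD²) = 1.317 m/s; Re = 1.21×10^5; ε/D = 0.00312; f = 0.02745
h_f = f(L/D)V²/2g = 35.18 m
Total head H = z + h_f = 5.03 + 35.18 = 40.21 m
P_hyd = ρgQH = 999.5·9.81·0.0197·40.21 = 7.766 kW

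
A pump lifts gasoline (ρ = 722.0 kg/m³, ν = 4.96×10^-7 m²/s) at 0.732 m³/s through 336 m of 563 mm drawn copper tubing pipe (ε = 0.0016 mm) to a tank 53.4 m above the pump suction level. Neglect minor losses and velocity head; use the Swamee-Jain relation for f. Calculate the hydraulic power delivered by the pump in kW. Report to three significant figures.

V = 4Q/(πD²) = 2.940 m/s; Re = 3.34×10^6; ε/D = 2.84×10^-6; f = 0.009722
h_f = f(L/D)V²/2g = 2.557 m
Total head H = z + h_f = 53.4 + 2.557 = 55.96 m
P_hyd = ρgQH = 722.0·9.81·0.732·55.96 = 290.1 kW

P_hyd ≈ 290 kW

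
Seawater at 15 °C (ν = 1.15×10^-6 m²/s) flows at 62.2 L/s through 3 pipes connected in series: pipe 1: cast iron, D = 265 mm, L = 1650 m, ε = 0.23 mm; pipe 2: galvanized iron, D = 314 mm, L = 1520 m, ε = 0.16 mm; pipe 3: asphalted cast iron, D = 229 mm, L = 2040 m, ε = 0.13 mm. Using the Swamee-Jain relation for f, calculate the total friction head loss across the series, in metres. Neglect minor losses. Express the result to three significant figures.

H ≈ 30.6 m

Pipe 1: V = 1.128 m/s, Re = 2.60×10^5, ε/D = 8.68×10^-4, f = 0.02033, h_1 = f(L/D)V²/2g = 8.206 m
Pipe 2: V = 0.8032 m/s, Re = 2.19×10^5, ε/D = 5.10×10^-4, f = 0.01883, h_2 = f(L/D)V²/2g = 2.998 m
Pipe 3: V = 1.510 m/s, Re = 3.01×10^5, ε/D = 5.68×10^-4, f = 0.01870, h_3 = f(L/D)V²/2g = 19.37 m
Series → Q common, losses add: H = Σh = 30.57 m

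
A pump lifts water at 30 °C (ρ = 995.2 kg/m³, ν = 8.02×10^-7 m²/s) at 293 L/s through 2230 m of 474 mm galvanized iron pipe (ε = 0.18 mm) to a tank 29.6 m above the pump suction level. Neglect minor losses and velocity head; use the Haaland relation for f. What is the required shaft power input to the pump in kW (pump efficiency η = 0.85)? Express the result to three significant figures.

P_shaft ≈ 136 kW

V = 4Q/(πD²) = 1.660 m/s; Re = 9.81×10^5; ε/D = 3.80×10^-4; f = 0.01629
h_f = f(L/D)V²/2g = 10.77 m
Total head H = z + h_f = 29.6 + 10.77 = 40.37 m
P_hyd = ρgQH = 995.2·9.81·0.293·40.37 = 115.5 kW
P_shaft = P_hyd/η = 115.5/0.85 = 135.9 kW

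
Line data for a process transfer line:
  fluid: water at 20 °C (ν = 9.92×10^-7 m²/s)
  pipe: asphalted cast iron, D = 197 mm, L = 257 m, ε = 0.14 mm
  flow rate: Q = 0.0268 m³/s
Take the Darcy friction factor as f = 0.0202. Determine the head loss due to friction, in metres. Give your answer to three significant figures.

V = 4Q/(πD²) = 4·0.0268/(π·0.197²) = 0.8793 m/s
h_f = f(L/D)V²/(2g) = 0.02020·(257/0.197)·0.8793²/(2·9.81) = 1.038 m

h_f ≈ 1.04 m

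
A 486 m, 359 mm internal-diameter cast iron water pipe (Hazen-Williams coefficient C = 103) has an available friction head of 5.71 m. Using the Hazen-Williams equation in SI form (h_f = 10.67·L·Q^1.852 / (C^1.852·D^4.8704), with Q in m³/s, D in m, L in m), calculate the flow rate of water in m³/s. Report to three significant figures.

Rearranging: Q = [h_f·C^1.852·D^4.8704 / (10.67·L)]^(1/1.852)
Q = [5.71·103^1.852·0.359^4.8704 / (10.67·486)]^0.540 = 0.1760 m³/s

Q ≈ 0.176 m³/s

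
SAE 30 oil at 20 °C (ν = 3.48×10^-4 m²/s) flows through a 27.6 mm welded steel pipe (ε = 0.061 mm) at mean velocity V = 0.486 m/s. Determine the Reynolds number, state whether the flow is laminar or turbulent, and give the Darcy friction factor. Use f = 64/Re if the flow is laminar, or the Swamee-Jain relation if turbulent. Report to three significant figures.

Re ≈ 38.5; laminar; f = 64/Re ≈ 1.66

Re = VD/ν = 0.4860·0.0276/3.48×10^-4 = 38.5
Re < 2300 → laminar → f = 64/Re = 1.660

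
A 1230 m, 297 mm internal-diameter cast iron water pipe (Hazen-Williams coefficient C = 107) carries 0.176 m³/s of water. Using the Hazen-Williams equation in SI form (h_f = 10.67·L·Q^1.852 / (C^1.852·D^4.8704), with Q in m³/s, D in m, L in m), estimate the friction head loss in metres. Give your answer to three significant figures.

h_f = 10.67·1230·0.176^1.852 / (107^1.852·0.297^4.8704) = 33.90 m

h_f ≈ 33.9 m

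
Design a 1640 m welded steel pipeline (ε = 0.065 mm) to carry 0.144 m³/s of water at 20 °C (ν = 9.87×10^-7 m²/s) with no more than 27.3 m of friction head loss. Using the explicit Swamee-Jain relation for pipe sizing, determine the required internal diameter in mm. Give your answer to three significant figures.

D ≈ 280 mm

Swamee-Jain (Type III): D = 0.66·[ε^1.25·(LQ²/(gh_f))^4.75 + ν·Q^9.4·(L/(gh_f))^5.2]^0.04
LQ²/(gh_f) = 0.1270; L/(gh_f) = 6.124
Term 1 = ε^1.25·(…)^4.75 = 3.23×10^-10; Term 2 = ν·Q^9.4·(…)^5.2 = 1.50×10^-10
D = 0.66·(3.23×10^-10 + 1.50×10^-10)^0.04 = 0.2796 m = 280 mm
Check: V = 2.35 m/s, Re = 6.64×10^5, f = 0.01548, h_f = 25.5 m ≈ 27.3 m ✓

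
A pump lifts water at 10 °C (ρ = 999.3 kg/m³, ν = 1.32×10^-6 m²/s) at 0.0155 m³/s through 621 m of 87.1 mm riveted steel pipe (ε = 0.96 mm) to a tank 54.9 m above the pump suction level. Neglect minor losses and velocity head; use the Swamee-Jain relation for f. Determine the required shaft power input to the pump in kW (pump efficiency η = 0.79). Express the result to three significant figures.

P_shaft ≈ 29.3 kW

V = 4Q/(πD²) = 2.601 m/s; Re = 1.72×10^5; ε/D = 0.0110; f = 0.03968
h_f = f(L/D)V²/2g = 97.59 m
Total head H = z + h_f = 54.9 + 97.59 = 152.5 m
P_hyd = ρgQH = 999.3·9.81·0.0155·152.5 = 23.17 kW
P_shaft = P_hyd/η = 23.17/0.79 = 29.33 kW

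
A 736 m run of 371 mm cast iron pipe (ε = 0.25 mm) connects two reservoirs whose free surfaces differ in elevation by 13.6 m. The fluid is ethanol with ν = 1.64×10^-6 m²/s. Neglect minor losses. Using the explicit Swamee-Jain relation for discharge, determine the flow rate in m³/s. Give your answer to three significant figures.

Q ≈ 0.291 m³/s

Swamee-Jain (Type II): Q = -0.965·√(gD⁵h_f/L)·ln[ε/(3.7D) + √(3.17ν²L/(gD³h_f))]
√(gD⁵h_f/L) = √(9.81·0.371⁵·13.6/736) = 0.03569
ε/(3.7D) = 1.82×10^-4; √(3.17ν²L/(gD³h_f)) = 3.03×10^-5
Q = -0.965·0.03569·ln(2.125×10^-4) = 0.2913 m³/s
Check: V = 2.69 m/s, Re = 6.10×10^5, f = 0.01864, h_f = 13.7 m ≈ 13.6 m ✓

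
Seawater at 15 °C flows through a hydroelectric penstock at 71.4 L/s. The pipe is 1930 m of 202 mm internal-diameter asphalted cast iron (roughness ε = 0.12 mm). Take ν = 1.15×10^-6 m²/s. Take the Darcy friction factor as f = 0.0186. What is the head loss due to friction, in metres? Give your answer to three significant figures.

V = 4Q/(πD²) = 4·0.0714/(π·0.202²) = 2.228 m/s
h_f = f(L/D)V²/(2g) = 0.01860·(1930/0.202)·2.228²/(2·9.81) = 44.96 m

h_f ≈ 45.0 m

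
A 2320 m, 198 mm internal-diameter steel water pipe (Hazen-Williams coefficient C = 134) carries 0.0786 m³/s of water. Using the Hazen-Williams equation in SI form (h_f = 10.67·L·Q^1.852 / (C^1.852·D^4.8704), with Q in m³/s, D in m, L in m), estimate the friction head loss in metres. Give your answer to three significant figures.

h_f = 10.67·2320·0.0786^1.852 / (134^1.852·0.198^4.8704) = 68.25 m

h_f ≈ 68.2 m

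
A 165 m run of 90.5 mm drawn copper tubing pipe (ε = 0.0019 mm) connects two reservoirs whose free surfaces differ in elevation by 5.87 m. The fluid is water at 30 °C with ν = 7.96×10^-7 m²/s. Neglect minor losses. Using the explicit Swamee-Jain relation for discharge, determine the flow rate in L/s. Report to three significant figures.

Q ≈ 13.0 L/s

Swamee-Jain (Type II): Q = -0.965·√(gD⁵h_f/L)·ln[ε/(3.7D) + √(3.17ν²L/(gD³h_f))]
√(gD⁵h_f/L) = √(9.81·0.0905⁵·5.87/165) = 0.001456
ε/(3.7D) = 5.67×10^-6; √(3.17ν²L/(gD³h_f)) = 8.81×10^-5
Q = -0.965·0.001456·ln(9.379×10^-5) = 0.01303 m³/s
Check: V = 2.03 m/s, Re = 2.30×10^5, f = 0.01532, h_f = 5.84 m ≈ 5.87 m ✓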